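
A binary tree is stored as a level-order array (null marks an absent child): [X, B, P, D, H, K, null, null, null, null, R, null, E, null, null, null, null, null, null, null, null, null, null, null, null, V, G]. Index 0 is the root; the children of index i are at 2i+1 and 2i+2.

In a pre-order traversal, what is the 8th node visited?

E

Pre-order visits the node, then its left subtree, then its right subtree.
Visit X.
At X: go left to B.
  Visit B.
  At B: go left to D.
    D is a leaf — visit D.
  At B: go right to H.
    Visit H.
    At H: no left child.
    At H: go right to R.
      R is a leaf — visit R.
At X: go right to P.
  Visit P.
  At P: go left to K.
    Visit K.
    At K: no left child.
    At K: go right to E.
      Visit E.
      At E: go left to V.
        V is a leaf — visit V.
      At E: go right to G.
        G is a leaf — visit G.
  At P: no right child.
Full pre-order sequence: X, B, D, H, R, P, K, E, V, G.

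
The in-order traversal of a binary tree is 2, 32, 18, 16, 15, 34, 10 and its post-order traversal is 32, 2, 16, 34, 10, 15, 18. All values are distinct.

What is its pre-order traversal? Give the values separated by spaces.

The last element of post-order is the root; it splits in-order into left and right subtrees.
Root 18: left subtree has 2 nodes {2, 32}, right has 4 {16, 15, 34, 10}.
  Root 2: left subtree has 0 nodes { }, right has 1 {32}.
  Root 15: left subtree has 1 node {16}, right has 2 {34, 10}.
    Root 10: left subtree has 1 node {34}, right has 0 { }.

18 2 32 15 16 10 34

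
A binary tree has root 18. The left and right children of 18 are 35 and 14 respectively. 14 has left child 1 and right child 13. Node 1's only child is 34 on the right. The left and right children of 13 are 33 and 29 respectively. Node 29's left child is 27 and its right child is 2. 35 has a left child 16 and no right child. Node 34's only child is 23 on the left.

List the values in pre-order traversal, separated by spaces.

Pre-order visits the node, then its left subtree, then its right subtree.
Visit 18.
At 18: go left to 35.
  Visit 35.
  At 35: go left to 16.
    16 is a leaf — visit 16.
  At 35: no right child.
At 18: go right to 14.
  Visit 14.
  At 14: go left to 1.
    Visit 1.
    At 1: no left child.
    At 1: go right to 34.
      Visit 34.
      At 34: go left to 23.
        23 is a leaf — visit 23.
      At 34: no right child.
  At 14: go right to 13.
    Visit 13.
    At 13: go left to 33.
      33 is a leaf — visit 33.
    At 13: go right to 29.
      Visit 29.
      At 29: go left to 27.
        27 is a leaf — visit 27.
      At 29: go right to 2.
        2 is a leaf — visit 2.

18 35 16 14 1 34 23 13 33 29 27 2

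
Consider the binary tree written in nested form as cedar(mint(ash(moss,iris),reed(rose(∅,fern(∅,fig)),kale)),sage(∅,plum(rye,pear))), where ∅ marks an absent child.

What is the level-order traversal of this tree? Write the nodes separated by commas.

Level-order visits nodes level by level from the root, left to right within each level.
Level 0: cedar
Level 1: mint, sage
Level 2: ash, reed, plum
Level 3: moss, iris, rose, kale, rye, pear
Level 4: fern
Level 5: fig

cedar, mint, sage, ash, reed, plum, moss, iris, rose, kale, rye, pear, fern, fig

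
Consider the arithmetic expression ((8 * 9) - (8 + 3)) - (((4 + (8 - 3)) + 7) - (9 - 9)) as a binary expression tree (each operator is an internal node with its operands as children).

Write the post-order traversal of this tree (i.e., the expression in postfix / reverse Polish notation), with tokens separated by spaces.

8 9 * 8 3 + - 4 8 3 - + 7 + 9 9 - - -

Post-order on an expression tree gives postfix notation: for each operator, emit left operand, right operand, then the operator.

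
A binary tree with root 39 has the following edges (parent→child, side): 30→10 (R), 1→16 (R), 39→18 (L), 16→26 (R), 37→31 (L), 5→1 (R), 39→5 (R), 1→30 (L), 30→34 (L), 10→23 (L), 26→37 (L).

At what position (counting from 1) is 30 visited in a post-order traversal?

5

Post-order visits the left subtree, then the right subtree, then the node.
At 39: go left to 18.
  18 is a leaf — visit 18.
At 39: go right to 5.
  At 5: no left child.
  At 5: go right to 1.
    At 1: go left to 30.
      At 30: go left to 34.
        34 is a leaf — visit 34.
      At 30: go right to 10.
        At 10: go left to 23.
          23 is a leaf — visit 23.
        At 10: no right child.
        Visit 10.
      Visit 30.
    At 1: go right to 16.
      At 16: no left child.
      At 16: go right to 26.
        At 26: go left to 37.
          At 37: go left to 31.
            31 is a leaf — visit 31.
          At 37: no right child.
          Visit 37.
        At 26: no right child.
        Visit 26.
      Visit 16.
    Visit 1.
  Visit 5.
Visit 39.
Full post-order sequence: 18, 34, 23, 10, 30, 31, 37, 26, 16, 1, 5, 39.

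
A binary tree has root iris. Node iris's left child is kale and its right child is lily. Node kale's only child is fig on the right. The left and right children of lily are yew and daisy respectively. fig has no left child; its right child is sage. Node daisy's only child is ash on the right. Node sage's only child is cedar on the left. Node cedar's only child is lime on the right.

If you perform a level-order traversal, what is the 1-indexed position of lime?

10

Level-order visits nodes level by level from the root, left to right within each level.
Level 0: iris
Level 1: kale, lily
Level 2: fig, yew, daisy
Level 3: sage, ash
Level 4: cedar
Level 5: lime
Full level-order sequence: iris, kale, lily, fig, yew, daisy, sage, ash, cedar, lime.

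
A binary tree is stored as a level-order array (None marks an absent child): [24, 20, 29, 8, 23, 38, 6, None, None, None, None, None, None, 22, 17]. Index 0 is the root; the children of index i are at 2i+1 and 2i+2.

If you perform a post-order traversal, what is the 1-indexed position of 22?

5

Post-order visits the left subtree, then the right subtree, then the node.
At 24: go left to 20.
  At 20: go left to 8.
    8 is a leaf — visit 8.
  At 20: go right to 23.
    23 is a leaf — visit 23.
  Visit 20.
At 24: go right to 29.
  At 29: go left to 38.
    38 is a leaf — visit 38.
  At 29: go right to 6.
    At 6: go left to 22.
      22 is a leaf — visit 22.
    At 6: go right to 17.
      17 is a leaf — visit 17.
    Visit 6.
  Visit 29.
Visit 24.
Full post-order sequence: 8, 23, 20, 38, 22, 17, 6, 29, 24.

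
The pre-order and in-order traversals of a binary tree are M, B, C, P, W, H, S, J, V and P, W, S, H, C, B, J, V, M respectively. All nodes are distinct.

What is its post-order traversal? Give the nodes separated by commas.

S, H, W, P, C, V, J, B, M

The first element of pre-order is the root; it splits in-order into left and right subtrees.
Root M: left subtree has 8 nodes {P, W, S, H, C, B, J, V}, right has 0 { }.
  Root B: left subtree has 5 nodes {P, W, S, H, C}, right has 2 {J, V}.
    Root C: left subtree has 4 nodes {P, W, S, H}, right has 0 { }.
      Root P: left subtree has 0 nodes { }, right has 3 {W, S, H}.
        Root W: left subtree has 0 nodes { }, right has 2 {S, H}.
          Root H: left subtree has 1 node {S}, right has 0 { }.
    Root J: left subtree has 0 nodes { }, right has 1 {V}.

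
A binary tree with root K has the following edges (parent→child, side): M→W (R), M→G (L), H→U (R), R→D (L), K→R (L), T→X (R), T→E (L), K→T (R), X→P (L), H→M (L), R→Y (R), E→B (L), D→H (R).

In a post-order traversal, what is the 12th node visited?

Post-order visits the left subtree, then the right subtree, then the node.
At K: go left to R.
  At R: go left to D.
    At D: no left child.
    At D: go right to H.
      At H: go left to M.
        At M: go left to G.
          G is a leaf — visit G.
        At M: go right to W.
          W is a leaf — visit W.
        Visit M.
      At H: go right to U.
        U is a leaf — visit U.
      Visit H.
    Visit D.
  At R: go right to Y.
    Y is a leaf — visit Y.
  Visit R.
At K: go right to T.
  At T: go left to E.
    At E: go left to B.
      B is a leaf — visit B.
    At E: no right child.
    Visit E.
  At T: go right to X.
    At X: go left to P.
      P is a leaf — visit P.
    At X: no right child.
    Visit X.
  Visit T.
Visit K.
Full post-order sequence: G, W, M, U, H, D, Y, R, B, E, P, X, T, K.

X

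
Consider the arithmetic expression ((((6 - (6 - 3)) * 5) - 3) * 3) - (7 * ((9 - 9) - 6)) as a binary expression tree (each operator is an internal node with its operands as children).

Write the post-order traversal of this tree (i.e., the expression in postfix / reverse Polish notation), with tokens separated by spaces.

6 6 3 - - 5 * 3 - 3 * 7 9 9 - 6 - * -

Post-order on an expression tree gives postfix notation: for each operator, emit left operand, right operand, then the operator.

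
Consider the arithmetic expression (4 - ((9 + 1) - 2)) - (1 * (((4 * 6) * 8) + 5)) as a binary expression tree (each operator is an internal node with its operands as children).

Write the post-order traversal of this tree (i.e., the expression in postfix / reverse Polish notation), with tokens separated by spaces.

4 9 1 + 2 - - 1 4 6 * 8 * 5 + * -

Post-order on an expression tree gives postfix notation: for each operator, emit left operand, right operand, then the operator.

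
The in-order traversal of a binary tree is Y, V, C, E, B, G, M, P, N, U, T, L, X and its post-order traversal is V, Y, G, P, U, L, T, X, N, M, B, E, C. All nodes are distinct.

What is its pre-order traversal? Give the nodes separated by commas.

The last element of post-order is the root; it splits in-order into left and right subtrees.
Root C: left subtree has 2 nodes {Y, V}, right has 10 {E, B, G, M, P, N, U, T, L, X}.
  Root Y: left subtree has 0 nodes { }, right has 1 {V}.
  Root E: left subtree has 0 nodes { }, right has 9 {B, G, M, P, N, U, T, L, X}.
    Root B: left subtree has 0 nodes { }, right has 8 {G, M, P, N, U, T, L, X}.
      Root M: left subtree has 1 node {G}, right has 6 {P, N, U, T, L, X}.
        Root N: left subtree has 1 node {P}, right has 4 {U, T, L, X}.
          Root X: left subtree has 3 nodes {U, T, L}, right has 0 { }.
            Root T: left subtree has 1 node {U}, right has 1 {L}.

C, Y, V, E, B, M, G, N, P, X, T, U, L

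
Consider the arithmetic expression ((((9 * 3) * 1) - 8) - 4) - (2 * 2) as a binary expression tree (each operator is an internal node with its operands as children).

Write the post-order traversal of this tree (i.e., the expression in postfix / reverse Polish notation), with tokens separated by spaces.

Post-order on an expression tree gives postfix notation: for each operator, emit left operand, right operand, then the operator.

9 3 * 1 * 8 - 4 - 2 2 * -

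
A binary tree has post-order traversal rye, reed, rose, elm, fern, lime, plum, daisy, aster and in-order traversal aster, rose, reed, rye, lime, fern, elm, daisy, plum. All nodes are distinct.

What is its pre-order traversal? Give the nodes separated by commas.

The last element of post-order is the root; it splits in-order into left and right subtrees.
Root aster: left subtree has 0 nodes { }, right has 8 {rose, reed, rye, lime, fern, elm, daisy, plum}.
  Root daisy: left subtree has 6 nodes {rose, reed, rye, lime, fern, elm}, right has 1 {plum}.
    Root lime: left subtree has 3 nodes {rose, reed, rye}, right has 2 {fern, elm}.
      Root rose: left subtree has 0 nodes { }, right has 2 {reed, rye}.
        Root reed: left subtree has 0 nodes { }, right has 1 {rye}.
      Root fern: left subtree has 0 nodes { }, right has 1 {elm}.

aster, daisy, lime, rose, reed, rye, fern, elm, plum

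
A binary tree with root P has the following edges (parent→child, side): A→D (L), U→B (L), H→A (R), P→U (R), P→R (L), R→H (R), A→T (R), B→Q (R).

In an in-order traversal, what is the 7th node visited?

In-order visits the left subtree, then the node, then the right subtree.
At P: go left to R.
  At R: no left child.
  Visit R.
  At R: go right to H.
    At H: no left child.
    Visit H.
    At H: go right to A.
      At A: go left to D.
        D is a leaf — visit D.
      Visit A.
      At A: go right to T.
        T is a leaf — visit T.
Visit P.
At P: go right to U.
  At U: go left to B.
    At B: no left child.
    Visit B.
    At B: go right to Q.
      Q is a leaf — visit Q.
  Visit U.
  At U: no right child.
Full in-order sequence: R, H, D, A, T, P, B, Q, U.

B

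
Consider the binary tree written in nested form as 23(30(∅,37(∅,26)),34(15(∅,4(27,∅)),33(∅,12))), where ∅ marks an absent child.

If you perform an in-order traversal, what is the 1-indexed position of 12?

In-order visits the left subtree, then the node, then the right subtree.
At 23: go left to 30.
  At 30: no left child.
  Visit 30.
  At 30: go right to 37.
    At 37: no left child.
    Visit 37.
    At 37: go right to 26.
      26 is a leaf — visit 26.
Visit 23.
At 23: go right to 34.
  At 34: go left to 15.
    At 15: no left child.
    Visit 15.
    At 15: go right to 4.
      At 4: go left to 27.
        27 is a leaf — visit 27.
      Visit 4.
      At 4: no right child.
  Visit 34.
  At 34: go right to 33.
    At 33: no left child.
    Visit 33.
    At 33: go right to 12.
      12 is a leaf — visit 12.
Full in-order sequence: 30, 37, 26, 23, 15, 27, 4, 34, 33, 12.

10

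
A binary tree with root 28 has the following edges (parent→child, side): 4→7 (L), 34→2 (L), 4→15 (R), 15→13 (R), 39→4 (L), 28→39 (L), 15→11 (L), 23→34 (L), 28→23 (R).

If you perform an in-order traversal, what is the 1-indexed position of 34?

9

In-order visits the left subtree, then the node, then the right subtree.
At 28: go left to 39.
  At 39: go left to 4.
    At 4: go left to 7.
      7 is a leaf — visit 7.
    Visit 4.
    At 4: go right to 15.
      At 15: go left to 11.
        11 is a leaf — visit 11.
      Visit 15.
      At 15: go right to 13.
        13 is a leaf — visit 13.
  Visit 39.
  At 39: no right child.
Visit 28.
At 28: go right to 23.
  At 23: go left to 34.
    At 34: go left to 2.
      2 is a leaf — visit 2.
    Visit 34.
    At 34: no right child.
  Visit 23.
  At 23: no right child.
Full in-order sequence: 7, 4, 11, 15, 13, 39, 28, 2, 34, 23.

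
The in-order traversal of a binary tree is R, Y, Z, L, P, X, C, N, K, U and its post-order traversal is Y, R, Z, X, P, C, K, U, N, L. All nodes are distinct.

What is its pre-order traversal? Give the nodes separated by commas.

L, Z, R, Y, N, C, P, X, U, K

The last element of post-order is the root; it splits in-order into left and right subtrees.
Root L: left subtree has 3 nodes {R, Y, Z}, right has 6 {P, X, C, N, K, U}.
  Root Z: left subtree has 2 nodes {R, Y}, right has 0 { }.
    Root R: left subtree has 0 nodes { }, right has 1 {Y}.
  Root N: left subtree has 3 nodes {P, X, C}, right has 2 {K, U}.
    Root C: left subtree has 2 nodes {P, X}, right has 0 { }.
      Root P: left subtree has 0 nodes { }, right has 1 {X}.
    Root U: left subtree has 1 node {K}, right has 0 { }.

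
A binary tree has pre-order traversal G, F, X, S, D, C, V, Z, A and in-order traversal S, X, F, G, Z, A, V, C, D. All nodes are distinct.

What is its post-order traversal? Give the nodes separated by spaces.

S X F A Z V C D G

The first element of pre-order is the root; it splits in-order into left and right subtrees.
Root G: left subtree has 3 nodes {S, X, F}, right has 5 {Z, A, V, C, D}.
  Root F: left subtree has 2 nodes {S, X}, right has 0 { }.
    Root X: left subtree has 1 node {S}, right has 0 { }.
  Root D: left subtree has 4 nodes {Z, A, V, C}, right has 0 { }.
    Root C: left subtree has 3 nodes {Z, A, V}, right has 0 { }.
      Root V: left subtree has 2 nodes {Z, A}, right has 0 { }.
        Root Z: left subtree has 0 nodes { }, right has 1 {A}.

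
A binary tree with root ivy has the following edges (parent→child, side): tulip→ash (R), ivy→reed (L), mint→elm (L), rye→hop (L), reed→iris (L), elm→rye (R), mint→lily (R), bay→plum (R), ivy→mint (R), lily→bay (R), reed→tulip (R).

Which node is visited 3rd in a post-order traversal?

tulip

Post-order visits the left subtree, then the right subtree, then the node.
At ivy: go left to reed.
  At reed: go left to iris.
    iris is a leaf — visit iris.
  At reed: go right to tulip.
    At tulip: no left child.
    At tulip: go right to ash.
      ash is a leaf — visit ash.
    Visit tulip.
  Visit reed.
At ivy: go right to mint.
  At mint: go left to elm.
    At elm: no left child.
    At elm: go right to rye.
      At rye: go left to hop.
        hop is a leaf — visit hop.
      At rye: no right child.
      Visit rye.
    Visit elm.
  At mint: go right to lily.
    At lily: no left child.
    At lily: go right to bay.
      At bay: no left child.
      At bay: go right to plum.
        plum is a leaf — visit plum.
      Visit bay.
    Visit lily.
  Visit mint.
Visit ivy.
Full post-order sequence: iris, ash, tulip, reed, hop, rye, elm, plum, bay, lily, mint, ivy.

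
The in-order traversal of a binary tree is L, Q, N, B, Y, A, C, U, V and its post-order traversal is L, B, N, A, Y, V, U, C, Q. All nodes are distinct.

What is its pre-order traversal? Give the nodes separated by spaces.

Q L C Y N B A U V

The last element of post-order is the root; it splits in-order into left and right subtrees.
Root Q: left subtree has 1 node {L}, right has 7 {N, B, Y, A, C, U, V}.
  Root C: left subtree has 4 nodes {N, B, Y, A}, right has 2 {U, V}.
    Root Y: left subtree has 2 nodes {N, B}, right has 1 {A}.
      Root N: left subtree has 0 nodes { }, right has 1 {B}.
    Root U: left subtree has 0 nodes { }, right has 1 {V}.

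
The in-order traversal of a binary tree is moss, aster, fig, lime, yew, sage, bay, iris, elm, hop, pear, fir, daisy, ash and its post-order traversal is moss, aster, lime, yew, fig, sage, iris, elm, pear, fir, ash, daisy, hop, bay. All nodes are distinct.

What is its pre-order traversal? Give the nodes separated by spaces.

bay sage fig aster moss yew lime hop elm iris daisy fir pear ash

The last element of post-order is the root; it splits in-order into left and right subtrees.
Root bay: left subtree has 6 nodes {moss, aster, fig, lime, yew, sage}, right has 7 {iris, elm, hop, pear, fir, daisy, ash}.
  Root sage: left subtree has 5 nodes {moss, aster, fig, lime, yew}, right has 0 { }.
    Root fig: left subtree has 2 nodes {moss, aster}, right has 2 {lime, yew}.
      Root aster: left subtree has 1 node {moss}, right has 0 { }.
      Root yew: left subtree has 1 node {lime}, right has 0 { }.
  Root hop: left subtree has 2 nodes {iris, elm}, right has 4 {pear, fir, daisy, ash}.
    Root elm: left subtree has 1 node {iris}, right has 0 { }.
    Root daisy: left subtree has 2 nodes {pear, fir}, right has 1 {ash}.
      Root fir: left subtree has 1 node {pear}, right has 0 { }.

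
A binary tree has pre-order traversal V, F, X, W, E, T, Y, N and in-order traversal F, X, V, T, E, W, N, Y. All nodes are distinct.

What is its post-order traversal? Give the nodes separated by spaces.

The first element of pre-order is the root; it splits in-order into left and right subtrees.
Root V: left subtree has 2 nodes {F, X}, right has 5 {T, E, W, N, Y}.
  Root F: left subtree has 0 nodes { }, right has 1 {X}.
  Root W: left subtree has 2 nodes {T, E}, right has 2 {N, Y}.
    Root E: left subtree has 1 node {T}, right has 0 { }.
    Root Y: left subtree has 1 node {N}, right has 0 { }.

X F T E N Y W V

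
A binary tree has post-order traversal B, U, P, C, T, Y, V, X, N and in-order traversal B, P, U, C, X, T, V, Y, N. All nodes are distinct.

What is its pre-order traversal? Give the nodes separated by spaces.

The last element of post-order is the root; it splits in-order into left and right subtrees.
Root N: left subtree has 8 nodes {B, P, U, C, X, T, V, Y}, right has 0 { }.
  Root X: left subtree has 4 nodes {B, P, U, C}, right has 3 {T, V, Y}.
    Root C: left subtree has 3 nodes {B, P, U}, right has 0 { }.
      Root P: left subtree has 1 node {B}, right has 1 {U}.
    Root V: left subtree has 1 node {T}, right has 1 {Y}.

N X C P B U V T Y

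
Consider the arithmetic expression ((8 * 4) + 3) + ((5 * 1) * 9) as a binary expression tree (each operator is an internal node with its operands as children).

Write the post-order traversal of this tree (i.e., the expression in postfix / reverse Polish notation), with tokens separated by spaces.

Post-order on an expression tree gives postfix notation: for each operator, emit left operand, right operand, then the operator.

8 4 * 3 + 5 1 * 9 * +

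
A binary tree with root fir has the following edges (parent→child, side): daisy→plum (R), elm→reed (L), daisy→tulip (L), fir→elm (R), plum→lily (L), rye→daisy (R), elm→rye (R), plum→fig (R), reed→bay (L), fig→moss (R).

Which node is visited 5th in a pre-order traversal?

Pre-order visits the node, then its left subtree, then its right subtree.
Visit fir.
At fir: no left child.
At fir: go right to elm.
  Visit elm.
  At elm: go left to reed.
    Visit reed.
    At reed: go left to bay.
      bay is a leaf — visit bay.
    At reed: no right child.
  At elm: go right to rye.
    Visit rye.
    At rye: no left child.
    At rye: go right to daisy.
      Visit daisy.
      At daisy: go left to tulip.
        tulip is a leaf — visit tulip.
      At daisy: go right to plum.
        Visit plum.
        At plum: go left to lily.
          lily is a leaf — visit lily.
        At plum: go right to fig.
          Visit fig.
          At fig: no left child.
          At fig: go right to moss.
            moss is a leaf — visit moss.
Full pre-order sequence: fir, elm, reed, bay, rye, daisy, tulip, plum, lily, fig, moss.

rye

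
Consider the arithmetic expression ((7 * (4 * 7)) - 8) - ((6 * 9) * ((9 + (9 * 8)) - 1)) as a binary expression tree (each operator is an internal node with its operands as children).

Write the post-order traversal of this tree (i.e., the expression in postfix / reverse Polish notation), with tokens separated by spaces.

7 4 7 * * 8 - 6 9 * 9 9 8 * + 1 - * -

Post-order on an expression tree gives postfix notation: for each operator, emit left operand, right operand, then the operator.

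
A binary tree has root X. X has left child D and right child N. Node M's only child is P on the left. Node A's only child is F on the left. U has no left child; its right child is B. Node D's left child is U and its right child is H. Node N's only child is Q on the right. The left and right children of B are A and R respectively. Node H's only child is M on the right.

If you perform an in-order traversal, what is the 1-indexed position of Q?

12

In-order visits the left subtree, then the node, then the right subtree.
At X: go left to D.
  At D: go left to U.
    At U: no left child.
    Visit U.
    At U: go right to B.
      At B: go left to A.
        At A: go left to F.
          F is a leaf — visit F.
        Visit A.
        At A: no right child.
      Visit B.
      At B: go right to R.
        R is a leaf — visit R.
  Visit D.
  At D: go right to H.
    At H: no left child.
    Visit H.
    At H: go right to M.
      At M: go left to P.
        P is a leaf — visit P.
      Visit M.
      At M: no right child.
Visit X.
At X: go right to N.
  At N: no left child.
  Visit N.
  At N: go right to Q.
    Q is a leaf — visit Q.
Full in-order sequence: U, F, A, B, R, D, H, P, M, X, N, Q.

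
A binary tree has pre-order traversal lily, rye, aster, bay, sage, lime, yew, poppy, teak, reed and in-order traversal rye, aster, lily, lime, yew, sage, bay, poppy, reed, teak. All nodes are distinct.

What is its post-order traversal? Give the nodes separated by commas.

aster, rye, yew, lime, sage, reed, teak, poppy, bay, lily

The first element of pre-order is the root; it splits in-order into left and right subtrees.
Root lily: left subtree has 2 nodes {rye, aster}, right has 7 {lime, yew, sage, bay, poppy, reed, teak}.
  Root rye: left subtree has 0 nodes { }, right has 1 {aster}.
  Root bay: left subtree has 3 nodes {lime, yew, sage}, right has 3 {poppy, reed, teak}.
    Root sage: left subtree has 2 nodes {lime, yew}, right has 0 { }.
      Root lime: left subtree has 0 nodes { }, right has 1 {yew}.
    Root poppy: left subtree has 0 nodes { }, right has 2 {reed, teak}.
      Root teak: left subtree has 1 node {reed}, right has 0 { }.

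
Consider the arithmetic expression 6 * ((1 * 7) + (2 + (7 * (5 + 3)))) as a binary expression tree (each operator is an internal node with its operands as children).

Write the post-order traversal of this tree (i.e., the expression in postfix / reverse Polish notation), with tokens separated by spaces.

6 1 7 * 2 7 5 3 + * + + *

Post-order on an expression tree gives postfix notation: for each operator, emit left operand, right operand, then the operator.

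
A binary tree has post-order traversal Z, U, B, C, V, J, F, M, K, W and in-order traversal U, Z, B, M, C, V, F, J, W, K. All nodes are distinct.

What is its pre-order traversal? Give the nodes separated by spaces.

W M B U Z F V C J K

The last element of post-order is the root; it splits in-order into left and right subtrees.
Root W: left subtree has 8 nodes {U, Z, B, M, C, V, F, J}, right has 1 {K}.
  Root M: left subtree has 3 nodes {U, Z, B}, right has 4 {C, V, F, J}.
    Root B: left subtree has 2 nodes {U, Z}, right has 0 { }.
      Root U: left subtree has 0 nodes { }, right has 1 {Z}.
    Root F: left subtree has 2 nodes {C, V}, right has 1 {J}.
      Root V: left subtree has 1 node {C}, right has 0 { }.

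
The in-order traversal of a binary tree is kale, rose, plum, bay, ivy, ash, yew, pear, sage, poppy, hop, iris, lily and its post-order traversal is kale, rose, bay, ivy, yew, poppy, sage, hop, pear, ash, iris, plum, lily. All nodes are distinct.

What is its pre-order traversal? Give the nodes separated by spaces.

lily plum rose kale iris ash ivy bay pear yew hop sage poppy

The last element of post-order is the root; it splits in-order into left and right subtrees.
Root lily: left subtree has 12 nodes {kale, rose, plum, bay, ivy, ash, yew, pear, sage, poppy, hop, iris}, right has 0 { }.
  Root plum: left subtree has 2 nodes {kale, rose}, right has 9 {bay, ivy, ash, yew, pear, sage, poppy, hop, iris}.
    Root rose: left subtree has 1 node {kale}, right has 0 { }.
    Root iris: left subtree has 8 nodes {bay, ivy, ash, yew, pear, sage, poppy, hop}, right has 0 { }.
      Root ash: left subtree has 2 nodes {bay, ivy}, right has 5 {yew, pear, sage, poppy, hop}.
        Root ivy: left subtree has 1 node {bay}, right has 0 { }.
        Root pear: left subtree has 1 node {yew}, right has 3 {sage, poppy, hop}.
          Root hop: left subtree has 2 nodes {sage, poppy}, right has 0 { }.
            Root sage: left subtree has 0 nodes { }, right has 1 {poppy}.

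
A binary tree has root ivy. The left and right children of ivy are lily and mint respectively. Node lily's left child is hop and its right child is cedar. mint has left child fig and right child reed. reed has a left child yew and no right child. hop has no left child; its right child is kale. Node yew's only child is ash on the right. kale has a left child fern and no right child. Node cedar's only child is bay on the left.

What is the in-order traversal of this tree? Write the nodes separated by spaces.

In-order visits the left subtree, then the node, then the right subtree.
At ivy: go left to lily.
  At lily: go left to hop.
    At hop: no left child.
    Visit hop.
    At hop: go right to kale.
      At kale: go left to fern.
        fern is a leaf — visit fern.
      Visit kale.
      At kale: no right child.
  Visit lily.
  At lily: go right to cedar.
    At cedar: go left to bay.
      bay is a leaf — visit bay.
    Visit cedar.
    At cedar: no right child.
Visit ivy.
At ivy: go right to mint.
  At mint: go left to fig.
    fig is a leaf — visit fig.
  Visit mint.
  At mint: go right to reed.
    At reed: go left to yew.
      At yew: no left child.
      Visit yew.
      At yew: go right to ash.
        ash is a leaf — visit ash.
    Visit reed.
    At reed: no right child.

hop fern kale lily bay cedar ivy fig mint yew ash reed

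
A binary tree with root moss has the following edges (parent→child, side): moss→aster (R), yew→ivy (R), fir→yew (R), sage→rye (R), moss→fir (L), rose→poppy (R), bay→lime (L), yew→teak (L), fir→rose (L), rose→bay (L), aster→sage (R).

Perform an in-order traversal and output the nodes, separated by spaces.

lime bay rose poppy fir teak yew ivy moss aster sage rye

In-order visits the left subtree, then the node, then the right subtree.
At moss: go left to fir.
  At fir: go left to rose.
    At rose: go left to bay.
      At bay: go left to lime.
        lime is a leaf — visit lime.
      Visit bay.
      At bay: no right child.
    Visit rose.
    At rose: go right to poppy.
      poppy is a leaf — visit poppy.
  Visit fir.
  At fir: go right to yew.
    At yew: go left to teak.
      teak is a leaf — visit teak.
    Visit yew.
    At yew: go right to ivy.
      ivy is a leaf — visit ivy.
Visit moss.
At moss: go right to aster.
  At aster: no left child.
  Visit aster.
  At aster: go right to sage.
    At sage: no left child.
    Visit sage.
    At sage: go right to rye.
      rye is a leaf — visit rye.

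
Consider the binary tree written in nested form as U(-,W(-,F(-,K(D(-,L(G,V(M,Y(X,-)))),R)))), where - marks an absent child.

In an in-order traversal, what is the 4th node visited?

In-order visits the left subtree, then the node, then the right subtree.
At U: no left child.
Visit U.
At U: go right to W.
  At W: no left child.
  Visit W.
  At W: go right to F.
    At F: no left child.
    Visit F.
    At F: go right to K.
      At K: go left to D.
        At D: no left child.
        Visit D.
        At D: go right to L.
          At L: go left to G.
            G is a leaf — visit G.
          Visit L.
          At L: go right to V.
            At V: go left to M.
              M is a leaf — visit M.
            Visit V.
            At V: go right to Y.
              At Y: go left to X.
                X is a leaf — visit X.
              Visit Y.
              At Y: no right child.
      Visit K.
      At K: go right to R.
        R is a leaf — visit R.
Full in-order sequence: U, W, F, D, G, L, M, V, X, Y, K, R.

D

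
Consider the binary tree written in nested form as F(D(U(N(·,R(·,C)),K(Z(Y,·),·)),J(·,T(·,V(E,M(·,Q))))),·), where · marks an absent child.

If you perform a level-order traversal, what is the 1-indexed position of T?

7

Level-order visits nodes level by level from the root, left to right within each level.
Level 0: F
Level 1: D
Level 2: U, J
Level 3: N, K, T
Level 4: R, Z, V
Level 5: C, Y, E, M
Level 6: Q
Full level-order sequence: F, D, U, J, N, K, T, R, Z, V, C, Y, E, M, Q.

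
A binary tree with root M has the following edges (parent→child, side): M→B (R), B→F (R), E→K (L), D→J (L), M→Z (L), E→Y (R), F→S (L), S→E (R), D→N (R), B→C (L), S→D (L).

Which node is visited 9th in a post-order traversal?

Post-order visits the left subtree, then the right subtree, then the node.
At M: go left to Z.
  Z is a leaf — visit Z.
At M: go right to B.
  At B: go left to C.
    C is a leaf — visit C.
  At B: go right to F.
    At F: go left to S.
      At S: go left to D.
        At D: go left to J.
          J is a leaf — visit J.
        At D: go right to N.
          N is a leaf — visit N.
        Visit D.
      At S: go right to E.
        At E: go left to K.
          K is a leaf — visit K.
        At E: go right to Y.
          Y is a leaf — visit Y.
        Visit E.
      Visit S.
    At F: no right child.
    Visit F.
  Visit B.
Visit M.
Full post-order sequence: Z, C, J, N, D, K, Y, E, S, F, B, M.

S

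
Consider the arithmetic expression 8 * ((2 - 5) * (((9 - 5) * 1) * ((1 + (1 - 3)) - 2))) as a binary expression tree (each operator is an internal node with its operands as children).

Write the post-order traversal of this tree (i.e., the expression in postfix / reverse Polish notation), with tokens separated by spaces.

Post-order on an expression tree gives postfix notation: for each operator, emit left operand, right operand, then the operator.

8 2 5 - 9 5 - 1 * 1 1 3 - + 2 - * * *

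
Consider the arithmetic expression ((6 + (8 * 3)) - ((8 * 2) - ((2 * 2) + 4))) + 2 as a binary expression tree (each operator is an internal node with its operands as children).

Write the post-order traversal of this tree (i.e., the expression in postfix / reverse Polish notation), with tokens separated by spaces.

Post-order on an expression tree gives postfix notation: for each operator, emit left operand, right operand, then the operator.

6 8 3 * + 8 2 * 2 2 * 4 + - - 2 +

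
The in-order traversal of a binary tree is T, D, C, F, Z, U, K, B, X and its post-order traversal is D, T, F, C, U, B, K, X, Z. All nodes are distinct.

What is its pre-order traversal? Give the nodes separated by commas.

Z, C, T, D, F, X, K, U, B

The last element of post-order is the root; it splits in-order into left and right subtrees.
Root Z: left subtree has 4 nodes {T, D, C, F}, right has 4 {U, K, B, X}.
  Root C: left subtree has 2 nodes {T, D}, right has 1 {F}.
    Root T: left subtree has 0 nodes { }, right has 1 {D}.
  Root X: left subtree has 3 nodes {U, K, B}, right has 0 { }.
    Root K: left subtree has 1 node {U}, right has 1 {B}.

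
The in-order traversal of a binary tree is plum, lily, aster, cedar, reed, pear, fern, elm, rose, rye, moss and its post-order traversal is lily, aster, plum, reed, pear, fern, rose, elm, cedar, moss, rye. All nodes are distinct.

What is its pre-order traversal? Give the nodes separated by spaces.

rye cedar plum aster lily elm fern pear reed rose moss

The last element of post-order is the root; it splits in-order into left and right subtrees.
Root rye: left subtree has 9 nodes {plum, lily, aster, cedar, reed, pear, fern, elm, rose}, right has 1 {moss}.
  Root cedar: left subtree has 3 nodes {plum, lily, aster}, right has 5 {reed, pear, fern, elm, rose}.
    Root plum: left subtree has 0 nodes { }, right has 2 {lily, aster}.
      Root aster: left subtree has 1 node {lily}, right has 0 { }.
    Root elm: left subtree has 3 nodes {reed, pear, fern}, right has 1 {rose}.
      Root fern: left subtree has 2 nodes {reed, pear}, right has 0 { }.
        Root pear: left subtree has 1 node {reed}, right has 0 { }.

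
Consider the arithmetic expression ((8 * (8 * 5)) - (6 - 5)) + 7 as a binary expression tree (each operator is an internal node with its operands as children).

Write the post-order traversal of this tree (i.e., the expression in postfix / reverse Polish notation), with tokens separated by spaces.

Post-order on an expression tree gives postfix notation: for each operator, emit left operand, right operand, then the operator.

8 8 5 * * 6 5 - - 7 +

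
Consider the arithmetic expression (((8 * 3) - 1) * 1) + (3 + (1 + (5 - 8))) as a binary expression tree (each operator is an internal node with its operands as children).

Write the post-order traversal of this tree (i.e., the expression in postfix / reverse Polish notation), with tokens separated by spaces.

8 3 * 1 - 1 * 3 1 5 8 - + + +

Post-order on an expression tree gives postfix notation: for each operator, emit left operand, right operand, then the operator.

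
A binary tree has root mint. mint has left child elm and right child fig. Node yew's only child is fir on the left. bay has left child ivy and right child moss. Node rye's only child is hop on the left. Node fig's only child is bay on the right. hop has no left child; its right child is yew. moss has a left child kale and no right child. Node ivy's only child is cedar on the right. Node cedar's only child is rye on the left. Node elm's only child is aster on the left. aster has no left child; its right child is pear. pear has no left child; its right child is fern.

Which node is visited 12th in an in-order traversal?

In-order visits the left subtree, then the node, then the right subtree.
At mint: go left to elm.
  At elm: go left to aster.
    At aster: no left child.
    Visit aster.
    At aster: go right to pear.
      At pear: no left child.
      Visit pear.
      At pear: go right to fern.
        fern is a leaf — visit fern.
  Visit elm.
  At elm: no right child.
Visit mint.
At mint: go right to fig.
  At fig: no left child.
  Visit fig.
  At fig: go right to bay.
    At bay: go left to ivy.
      At ivy: no left child.
      Visit ivy.
      At ivy: go right to cedar.
        At cedar: go left to rye.
          At rye: go left to hop.
            At hop: no left child.
            Visit hop.
            At hop: go right to yew.
              At yew: go left to fir.
                fir is a leaf — visit fir.
              Visit yew.
              At yew: no right child.
          Visit rye.
          At rye: no right child.
        Visit cedar.
        At cedar: no right child.
    Visit bay.
    At bay: go right to moss.
      At moss: go left to kale.
        kale is a leaf — visit kale.
      Visit moss.
      At moss: no right child.
Full in-order sequence: aster, pear, fern, elm, mint, fig, ivy, hop, fir, yew, rye, cedar, bay, kale, moss.

cedar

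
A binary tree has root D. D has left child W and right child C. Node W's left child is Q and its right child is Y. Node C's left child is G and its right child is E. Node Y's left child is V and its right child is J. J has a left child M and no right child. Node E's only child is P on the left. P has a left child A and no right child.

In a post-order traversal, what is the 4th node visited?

J

Post-order visits the left subtree, then the right subtree, then the node.
At D: go left to W.
  At W: go left to Q.
    Q is a leaf — visit Q.
  At W: go right to Y.
    At Y: go left to V.
      V is a leaf — visit V.
    At Y: go right to J.
      At J: go left to M.
        M is a leaf — visit M.
      At J: no right child.
      Visit J.
    Visit Y.
  Visit W.
At D: go right to C.
  At C: go left to G.
    G is a leaf — visit G.
  At C: go right to E.
    At E: go left to P.
      At P: go left to A.
        A is a leaf — visit A.
      At P: no right child.
      Visit P.
    At E: no right child.
    Visit E.
  Visit C.
Visit D.
Full post-order sequence: Q, V, M, J, Y, W, G, A, P, E, C, D.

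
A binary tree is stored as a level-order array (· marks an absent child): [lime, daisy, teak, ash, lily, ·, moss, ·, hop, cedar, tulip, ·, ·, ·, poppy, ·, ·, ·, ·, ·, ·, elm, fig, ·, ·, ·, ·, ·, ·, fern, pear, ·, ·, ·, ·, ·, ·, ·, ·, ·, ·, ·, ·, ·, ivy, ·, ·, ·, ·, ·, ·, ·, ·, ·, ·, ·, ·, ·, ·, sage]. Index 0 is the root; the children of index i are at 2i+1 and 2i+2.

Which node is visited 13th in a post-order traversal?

Post-order visits the left subtree, then the right subtree, then the node.
At lime: go left to daisy.
  At daisy: go left to ash.
    At ash: no left child.
    At ash: go right to hop.
      hop is a leaf — visit hop.
    Visit ash.
  At daisy: go right to lily.
    At lily: go left to cedar.
      cedar is a leaf — visit cedar.
    At lily: go right to tulip.
      At tulip: go left to elm.
        At elm: no left child.
        At elm: go right to ivy.
          ivy is a leaf — visit ivy.
        Visit elm.
      At tulip: go right to fig.
        fig is a leaf — visit fig.
      Visit tulip.
    Visit lily.
  Visit daisy.
At lime: go right to teak.
  At teak: no left child.
  At teak: go right to moss.
    At moss: no left child.
    At moss: go right to poppy.
      At poppy: go left to fern.
        At fern: go left to sage.
          sage is a leaf — visit sage.
        At fern: no right child.
        Visit fern.
      At poppy: go right to pear.
        pear is a leaf — visit pear.
      Visit poppy.
    Visit moss.
  Visit teak.
Visit lime.
Full post-order sequence: hop, ash, cedar, ivy, elm, fig, tulip, lily, daisy, sage, fern, pear, poppy, moss, teak, lime.

poppy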